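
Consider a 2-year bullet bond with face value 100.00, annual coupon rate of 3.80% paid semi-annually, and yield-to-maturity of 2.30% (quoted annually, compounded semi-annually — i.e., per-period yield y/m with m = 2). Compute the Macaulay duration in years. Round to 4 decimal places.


Coupon per period c = face * coupon_rate / m = 1.900000
Periods per year m = 2; per-period yield y/m = 0.011500
Number of cashflows N = 4
Cashflows (t years, CF_t, discount factor 1/(1+y/m)^(m*t), PV):
  t = 0.5000: CF_t = 1.900000, DF = 0.988631, PV = 1.878398
  t = 1.0000: CF_t = 1.900000, DF = 0.977391, PV = 1.857042
  t = 1.5000: CF_t = 1.900000, DF = 0.966279, PV = 1.835929
  t = 2.0000: CF_t = 101.900000, DF = 0.955293, PV = 97.344324
Price P = sum_t PV_t = 102.915695
Macaulay numerator sum_t t * PV_t:
  t * PV_t at t = 0.5000: 0.939199
  t * PV_t at t = 1.0000: 1.857042
  t * PV_t at t = 1.5000: 2.753894
  t * PV_t at t = 2.0000: 194.688649
Macaulay duration D = (sum_t t * PV_t) / P = 200.238784 / 102.915695 = 1.945658

Answer: Macaulay duration = 1.9457 years


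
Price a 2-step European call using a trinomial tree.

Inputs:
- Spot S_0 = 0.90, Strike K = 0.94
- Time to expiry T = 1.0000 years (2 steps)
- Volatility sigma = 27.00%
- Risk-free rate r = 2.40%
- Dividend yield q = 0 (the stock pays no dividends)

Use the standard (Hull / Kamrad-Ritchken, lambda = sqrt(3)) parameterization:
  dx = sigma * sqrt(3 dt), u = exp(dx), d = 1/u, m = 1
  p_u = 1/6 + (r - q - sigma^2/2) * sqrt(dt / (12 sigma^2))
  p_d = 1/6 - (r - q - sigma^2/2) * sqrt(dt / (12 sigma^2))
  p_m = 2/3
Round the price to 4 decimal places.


Answer: Price = V(0,0) = 0.0834

Derivation:
dt = T/N = 0.500000; dx = sigma*sqrt(3*dt) = 0.330681
u = exp(dx) = 1.391916; d = 1/u = 0.718434
p_u = 0.157254, p_m = 0.666667, p_d = 0.176079
Discount per step: exp(-r*dt) = 0.988072
Stock lattice S(k, j) with j the centered position index:
  k=0: S(0,+0) = 0.9000
  k=1: S(1,-1) = 0.6466; S(1,+0) = 0.9000; S(1,+1) = 1.2527
  k=2: S(2,-2) = 0.4645; S(2,-1) = 0.6466; S(2,+0) = 0.9000; S(2,+1) = 1.2527; S(2,+2) = 1.7437
Terminal payoffs V(N, j) = max(S_T - K, 0):
  V(2,-2) = 0.000000; V(2,-1) = 0.000000; V(2,+0) = 0.000000; V(2,+1) = 0.312724; V(2,+2) = 0.803687
Backward induction: V(k, j) = exp(-r*dt) * [p_u * V(k+1, j+1) + p_m * V(k+1, j) + p_d * V(k+1, j-1)]
  V(1,-1) = exp(-r*dt) * [p_u*0.000000 + p_m*0.000000 + p_d*0.000000] = 0.000000
  V(1,+0) = exp(-r*dt) * [p_u*0.312724 + p_m*0.000000 + p_d*0.000000] = 0.048591
  V(1,+1) = exp(-r*dt) * [p_u*0.803687 + p_m*0.312724 + p_d*0.000000] = 0.330872
  V(0,+0) = exp(-r*dt) * [p_u*0.330872 + p_m*0.048591 + p_d*0.000000] = 0.083418


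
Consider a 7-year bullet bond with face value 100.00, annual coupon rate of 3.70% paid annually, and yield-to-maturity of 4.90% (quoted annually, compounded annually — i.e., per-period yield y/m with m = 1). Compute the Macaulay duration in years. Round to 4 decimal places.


Answer: Macaulay duration = 6.2630 years

Derivation:
Coupon per period c = face * coupon_rate / m = 3.700000
Periods per year m = 1; per-period yield y/m = 0.049000
Number of cashflows N = 7
Cashflows (t years, CF_t, discount factor 1/(1+y/m)^(m*t), PV):
  t = 1.0000: CF_t = 3.700000, DF = 0.953289, PV = 3.527169
  t = 2.0000: CF_t = 3.700000, DF = 0.908760, PV = 3.362411
  t = 3.0000: CF_t = 3.700000, DF = 0.866310, PV = 3.205349
  t = 4.0000: CF_t = 3.700000, DF = 0.825844, PV = 3.055623
  t = 5.0000: CF_t = 3.700000, DF = 0.787268, PV = 2.912891
  t = 6.0000: CF_t = 3.700000, DF = 0.750494, PV = 2.776827
  t = 7.0000: CF_t = 103.700000, DF = 0.715437, PV = 74.190849
Price P = sum_t PV_t = 93.031118
Macaulay numerator sum_t t * PV_t:
  t * PV_t at t = 1.0000: 3.527169
  t * PV_t at t = 2.0000: 6.724821
  t * PV_t at t = 3.0000: 9.616046
  t * PV_t at t = 4.0000: 12.222492
  t * PV_t at t = 5.0000: 14.564457
  t * PV_t at t = 6.0000: 16.660961
  t * PV_t at t = 7.0000: 519.335941
Macaulay duration D = (sum_t t * PV_t) / P = 582.651886 / 93.031118 = 6.262978


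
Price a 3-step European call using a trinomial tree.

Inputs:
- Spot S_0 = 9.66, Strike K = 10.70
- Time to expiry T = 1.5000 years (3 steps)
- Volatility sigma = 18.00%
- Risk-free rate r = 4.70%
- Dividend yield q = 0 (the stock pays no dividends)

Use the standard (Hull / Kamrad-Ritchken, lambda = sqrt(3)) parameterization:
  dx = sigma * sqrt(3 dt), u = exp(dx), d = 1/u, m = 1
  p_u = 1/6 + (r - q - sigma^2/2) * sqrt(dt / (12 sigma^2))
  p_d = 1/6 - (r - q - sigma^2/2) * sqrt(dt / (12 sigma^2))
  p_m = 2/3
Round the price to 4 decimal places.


Answer: Price = V(0,0) = 0.7443

Derivation:
dt = T/N = 0.500000; dx = sigma*sqrt(3*dt) = 0.220454
u = exp(dx) = 1.246643; d = 1/u = 0.802154
p_u = 0.201595, p_m = 0.666667, p_d = 0.131739
Discount per step: exp(-r*dt) = 0.976774
Stock lattice S(k, j) with j the centered position index:
  k=0: S(0,+0) = 9.6600
  k=1: S(1,-1) = 7.7488; S(1,+0) = 9.6600; S(1,+1) = 12.0426
  k=2: S(2,-2) = 6.2157; S(2,-1) = 7.7488; S(2,+0) = 9.6600; S(2,+1) = 12.0426; S(2,+2) = 15.0128
  k=3: S(3,-3) = 4.9860; S(3,-2) = 6.2157; S(3,-1) = 7.7488; S(3,+0) = 9.6600; S(3,+1) = 12.0426; S(3,+2) = 15.0128; S(3,+3) = 18.7156
Terminal payoffs V(N, j) = max(S_T - K, 0):
  V(3,-3) = 0.000000; V(3,-2) = 0.000000; V(3,-1) = 0.000000; V(3,+0) = 0.000000; V(3,+1) = 1.342568; V(3,+2) = 4.312779; V(3,+3) = 8.015572
Backward induction: V(k, j) = exp(-r*dt) * [p_u * V(k+1, j+1) + p_m * V(k+1, j) + p_d * V(k+1, j-1)]
  V(2,-2) = exp(-r*dt) * [p_u*0.000000 + p_m*0.000000 + p_d*0.000000] = 0.000000
  V(2,-1) = exp(-r*dt) * [p_u*0.000000 + p_m*0.000000 + p_d*0.000000] = 0.000000
  V(2,+0) = exp(-r*dt) * [p_u*1.342568 + p_m*0.000000 + p_d*0.000000] = 0.264368
  V(2,+1) = exp(-r*dt) * [p_u*4.312779 + p_m*1.342568 + p_d*0.000000] = 1.723497
  V(2,+2) = exp(-r*dt) * [p_u*8.015572 + p_m*4.312779 + p_d*1.342568] = 4.559532
  V(1,-1) = exp(-r*dt) * [p_u*0.264368 + p_m*0.000000 + p_d*0.000000] = 0.052057
  V(1,+0) = exp(-r*dt) * [p_u*1.723497 + p_m*0.264368 + p_d*0.000000] = 0.511530
  V(1,+1) = exp(-r*dt) * [p_u*4.559532 + p_m*1.723497 + p_d*0.264368] = 2.054158
  V(0,+0) = exp(-r*dt) * [p_u*2.054158 + p_m*0.511530 + p_d*0.052057] = 0.744287


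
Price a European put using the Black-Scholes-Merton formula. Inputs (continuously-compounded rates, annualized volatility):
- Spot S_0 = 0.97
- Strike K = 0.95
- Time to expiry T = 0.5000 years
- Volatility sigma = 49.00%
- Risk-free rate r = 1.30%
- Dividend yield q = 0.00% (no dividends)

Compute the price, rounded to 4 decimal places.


d1 = (ln(S/K) + (r - q + 0.5*sigma^2) * T) / (sigma * sqrt(T)) = 0.25213144
d2 = d1 - sigma * sqrt(T) = -0.09435088
exp(-rT) = 0.99352108; exp(-qT) = 1.00000000
P = K * exp(-rT) * N(-d2) - S_0 * exp(-qT) * N(-d1)
N(-d1) = 0.40046973; N(-d2) = 0.53758478
P = 0.9500 * 0.99352108 * 0.53758478 - 0.9700 * 1.00000000 * 0.40046973 = 0.1189

Answer: Price = 0.1189


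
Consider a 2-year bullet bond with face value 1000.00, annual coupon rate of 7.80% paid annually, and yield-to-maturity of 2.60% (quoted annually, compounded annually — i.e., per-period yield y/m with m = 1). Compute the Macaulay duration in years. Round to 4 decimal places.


Coupon per period c = face * coupon_rate / m = 78.000000
Periods per year m = 1; per-period yield y/m = 0.026000
Number of cashflows N = 2
Cashflows (t years, CF_t, discount factor 1/(1+y/m)^(m*t), PV):
  t = 1.0000: CF_t = 78.000000, DF = 0.974659, PV = 76.023392
  t = 2.0000: CF_t = 1078.000000, DF = 0.949960, PV = 1024.056785
Price P = sum_t PV_t = 1100.080177
Macaulay numerator sum_t t * PV_t:
  t * PV_t at t = 1.0000: 76.023392
  t * PV_t at t = 2.0000: 2048.113570
Macaulay duration D = (sum_t t * PV_t) / P = 2124.136961 / 1100.080177 = 1.930893

Answer: Macaulay duration = 1.9309 years


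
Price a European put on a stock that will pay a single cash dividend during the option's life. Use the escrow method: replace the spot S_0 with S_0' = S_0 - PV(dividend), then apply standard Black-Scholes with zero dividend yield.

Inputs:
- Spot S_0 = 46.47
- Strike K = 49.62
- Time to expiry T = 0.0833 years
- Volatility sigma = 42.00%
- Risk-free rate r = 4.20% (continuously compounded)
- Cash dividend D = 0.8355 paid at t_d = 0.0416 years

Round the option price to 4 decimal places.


PV(D) = D * exp(-r * t_d) = 0.8355 * 0.99825433 = 0.83404149
S_0' = S_0 - PV(D) = 46.4700 - 0.83404149 = 45.63595851
d1 = (ln(S_0'/K) + (r + sigma^2/2)*T) / (sigma*sqrt(T)) = -0.60099626
d2 = d1 - sigma*sqrt(T) = -0.72221556
exp(-rT) = 0.99650751
N(-d1) = 0.72607876; N(-d2) = 0.76491902
P = K * exp(-rT) * N(-d2) - S_0' * N(-d1) = 49.6200 * 0.99650751 * 0.76491902 - 45.63595851 * 0.72607876 = 4.6874

Answer: Price = 4.6874


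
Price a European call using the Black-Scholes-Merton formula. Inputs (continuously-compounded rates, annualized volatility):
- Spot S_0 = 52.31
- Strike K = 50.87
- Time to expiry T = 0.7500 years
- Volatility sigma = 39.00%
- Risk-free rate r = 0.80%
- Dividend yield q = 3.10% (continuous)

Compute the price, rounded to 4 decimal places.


Answer: Price = 7.0919

Derivation:
d1 = (ln(S/K) + (r - q + 0.5*sigma^2) * T) / (sigma * sqrt(T)) = 0.20044920
d2 = d1 - sigma * sqrt(T) = -0.13730071
exp(-rT) = 0.99401796; exp(-qT) = 0.97701820
C = S_0 * exp(-qT) * N(d1) - K * exp(-rT) * N(d2)
N(d1) = 0.57943536; N(d2) = 0.44539656
C = 52.3100 * 0.97701820 * 0.57943536 - 50.8700 * 0.99401796 * 0.44539656 = 7.0919


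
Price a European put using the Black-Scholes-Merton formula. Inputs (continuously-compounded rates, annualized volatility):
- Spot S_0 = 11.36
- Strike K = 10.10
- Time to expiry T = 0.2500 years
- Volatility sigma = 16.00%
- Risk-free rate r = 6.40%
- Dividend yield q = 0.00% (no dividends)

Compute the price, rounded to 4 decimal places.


d1 = (ln(S/K) + (r - q + 0.5*sigma^2) * T) / (sigma * sqrt(T)) = 1.70953737
d2 = d1 - sigma * sqrt(T) = 1.62953737
exp(-rT) = 0.98412732; exp(-qT) = 1.00000000
P = K * exp(-rT) * N(-d2) - S_0 * exp(-qT) * N(-d1)
N(-d1) = 0.04367573; N(-d2) = 0.05159966
P = 10.1000 * 0.98412732 * 0.05159966 - 11.3600 * 1.00000000 * 0.04367573 = 0.0167

Answer: Price = 0.0167


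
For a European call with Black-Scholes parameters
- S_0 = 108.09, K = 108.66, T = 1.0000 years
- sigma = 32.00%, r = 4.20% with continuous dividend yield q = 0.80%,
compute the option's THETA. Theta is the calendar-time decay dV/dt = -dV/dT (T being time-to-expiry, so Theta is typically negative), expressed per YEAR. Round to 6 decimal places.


Answer: Theta = -8.186269

Derivation:
d1 = 0.2498139760; d2 = -0.0701860240
phi(d1) = 0.3866860929; exp(-qT) = 0.9920319148; exp(-rT) = 0.9588697806
Theta = -S*exp(-qT)*phi(d1)*sigma/(2*sqrt(T)) - r*K*exp(-rT)*N(d2) + q*S*exp(-qT)*N(d1)
N(d1) = 0.5986343944; N(d2) = 0.4720227990; sqrt(T) = 1.0000000000
Term 1 = -108.0900 * 0.9920319148 * 0.3866860929 * 0.3200 / (2 * 1.0000000000) = -6.6342173637
Term 2 = -0.0420 * 108.6600 * 0.9588697806 * 0.4720227990 = -2.0655779968
Term 3 = 0.0080 * 108.0900 * 0.9920319148 * 0.5986343944 = 0.5135264452
Theta = -6.6342173637 + (-2.0655779968) + (0.5135264452) = -8.186269


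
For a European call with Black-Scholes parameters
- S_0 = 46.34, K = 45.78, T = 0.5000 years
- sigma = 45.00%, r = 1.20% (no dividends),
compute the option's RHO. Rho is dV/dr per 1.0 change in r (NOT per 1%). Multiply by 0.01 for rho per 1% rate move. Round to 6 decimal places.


d1 = 0.2161647570; d2 = -0.1020332946
phi(d1) = 0.3897295920; exp(-qT) = 1.0000000000; exp(-rT) = 0.9940179641
N(d2) = 0.4593651239
Rho = K*T*exp(-rT)*N(d2) = 45.7800 * 0.5000 * 0.9940179641 * 0.4593651239 = 10.451967

Answer: Rho = 10.451967


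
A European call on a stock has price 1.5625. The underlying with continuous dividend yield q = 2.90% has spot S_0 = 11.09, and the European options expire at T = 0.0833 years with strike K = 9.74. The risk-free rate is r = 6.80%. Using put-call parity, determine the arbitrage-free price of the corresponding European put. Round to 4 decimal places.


Put-call parity: C - P = S_0 * exp(-qT) - K * exp(-rT).
S_0 * exp(-qT) = 11.0900 * 0.99758722 = 11.06324222
K * exp(-rT) = 9.7400 * 0.99435161 = 9.68498471
P = C - S*exp(-qT) + K*exp(-rT)
P = 1.5625 - 11.06324222 + 9.68498471 = 0.1842

Answer: Put price = 0.1842


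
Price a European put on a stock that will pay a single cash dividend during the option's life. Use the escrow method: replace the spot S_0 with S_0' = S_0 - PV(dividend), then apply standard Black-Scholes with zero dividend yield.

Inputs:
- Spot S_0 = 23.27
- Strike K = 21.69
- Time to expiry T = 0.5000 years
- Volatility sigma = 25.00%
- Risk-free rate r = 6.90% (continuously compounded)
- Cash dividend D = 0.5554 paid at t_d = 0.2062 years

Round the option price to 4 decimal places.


PV(D) = D * exp(-r * t_d) = 0.5554 * 0.98587294 = 0.54755383
S_0' = S_0 - PV(D) = 23.2700 - 0.54755383 = 22.72244617
d1 = (ln(S_0'/K) + (r + sigma^2/2)*T) / (sigma*sqrt(T)) = 0.54660446
d2 = d1 - sigma*sqrt(T) = 0.36982776
exp(-rT) = 0.96608834
N(-d1) = 0.29232525; N(-d2) = 0.35575542
P = K * exp(-rT) * N(-d2) - S_0' * N(-d1) = 21.6900 * 0.96608834 * 0.35575542 - 22.72244617 * 0.29232525 = 0.8123

Answer: Price = 0.8123


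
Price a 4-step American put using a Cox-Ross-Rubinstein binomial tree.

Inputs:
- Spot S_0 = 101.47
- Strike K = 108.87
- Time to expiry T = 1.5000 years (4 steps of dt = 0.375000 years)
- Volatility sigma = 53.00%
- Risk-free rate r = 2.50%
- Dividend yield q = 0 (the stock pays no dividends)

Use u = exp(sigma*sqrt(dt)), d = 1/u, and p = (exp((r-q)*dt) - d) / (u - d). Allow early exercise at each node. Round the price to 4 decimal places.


Answer: Price = V(0,0) = 28.4667

Derivation:
dt = T/N = 0.375000
u = exp(sigma*sqrt(dt)) = 1.383418; d = 1/u = 0.722847
p = (exp((r-q)*dt) - d) / (u - d) = 0.433824
Discount per step: exp(-r*dt) = 0.990669
Stock lattice S(k, i) with i counting down-moves:
  k=0: S(0,0) = 101.4700
  k=1: S(1,0) = 140.3754; S(1,1) = 73.3473
  k=2: S(2,0) = 194.1979; S(2,1) = 101.4700; S(2,2) = 53.0189
  k=3: S(3,0) = 268.6570; S(3,1) = 140.3754; S(3,2) = 73.3473; S(3,3) = 38.3246
  k=4: S(4,0) = 371.6649; S(4,1) = 194.1979; S(4,2) = 101.4700; S(4,3) = 53.0189; S(4,4) = 27.7028
Terminal payoffs V(N, i) = max(K - S_T, 0):
  V(4,0) = 0.000000; V(4,1) = 0.000000; V(4,2) = 7.400000; V(4,3) = 55.851103; V(4,4) = 81.167196
Backward induction: V(k, i) = exp(-r*dt) * [p * V(k+1, i) + (1-p) * V(k+1, i+1)]; then take max(V_cont, immediate exercise) for American.
  V(3,0) = exp(-r*dt) * [p*0.000000 + (1-p)*0.000000] = 0.000000; exercise = 0.000000; V(3,0) = max -> 0.000000
  V(3,1) = exp(-r*dt) * [p*0.000000 + (1-p)*7.400000] = 4.150604; exercise = 0.000000; V(3,1) = max -> 4.150604
  V(3,2) = exp(-r*dt) * [p*7.400000 + (1-p)*55.851103] = 34.506806; exercise = 35.522692; V(3,2) = max -> 35.522692
  V(3,3) = exp(-r*dt) * [p*55.851103 + (1-p)*81.167196] = 69.529550; exercise = 70.545437; V(3,3) = max -> 70.545437
  V(2,0) = exp(-r*dt) * [p*0.000000 + (1-p)*4.150604] = 2.328042; exercise = 0.000000; V(2,0) = max -> 2.328042
  V(2,1) = exp(-r*dt) * [p*4.150604 + (1-p)*35.522692] = 21.708241; exercise = 7.400000; V(2,1) = max -> 21.708241
  V(2,2) = exp(-r*dt) * [p*35.522692 + (1-p)*70.545437] = 54.835216; exercise = 55.851103; V(2,2) = max -> 55.851103
  V(1,0) = exp(-r*dt) * [p*2.328042 + (1-p)*21.708241] = 13.176525; exercise = 0.000000; V(1,0) = max -> 13.176525
  V(1,1) = exp(-r*dt) * [p*21.708241 + (1-p)*55.851103] = 40.656150; exercise = 35.522692; V(1,1) = max -> 40.656150
  V(0,0) = exp(-r*dt) * [p*13.176525 + (1-p)*40.656150] = 28.466686; exercise = 7.400000; V(0,0) = max -> 28.466686


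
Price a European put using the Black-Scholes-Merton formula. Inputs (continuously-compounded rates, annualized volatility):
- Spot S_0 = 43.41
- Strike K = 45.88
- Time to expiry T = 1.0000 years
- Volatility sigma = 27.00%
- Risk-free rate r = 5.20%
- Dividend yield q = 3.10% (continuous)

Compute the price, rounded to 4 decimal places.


d1 = (ln(S/K) + (r - q + 0.5*sigma^2) * T) / (sigma * sqrt(T)) = 0.00781680
d2 = d1 - sigma * sqrt(T) = -0.26218320
exp(-rT) = 0.94932887; exp(-qT) = 0.96947557
P = K * exp(-rT) * N(-d2) - S_0 * exp(-qT) * N(-d1)
N(-d1) = 0.49688158; N(-d2) = 0.60340990
P = 45.8800 * 0.94932887 * 0.60340990 - 43.4100 * 0.96947557 * 0.49688158 = 5.3704

Answer: Price = 5.3704


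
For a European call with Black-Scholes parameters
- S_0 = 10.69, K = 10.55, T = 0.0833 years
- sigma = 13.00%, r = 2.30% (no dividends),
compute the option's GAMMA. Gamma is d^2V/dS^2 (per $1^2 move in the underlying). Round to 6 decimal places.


d1 = 0.4211764421; d2 = 0.3836561809
phi(d1) = 0.3650819862; exp(-qT) = 1.0000000000; exp(-rT) = 0.9980859342
Gamma = exp(-qT) * phi(d1) / (S * sigma * sqrt(T)) = 1.0000000000 * 0.3650819862 / (10.6900 * 0.1300 * 0.2886173938) = 0.910221

Answer: Gamma = 0.910221


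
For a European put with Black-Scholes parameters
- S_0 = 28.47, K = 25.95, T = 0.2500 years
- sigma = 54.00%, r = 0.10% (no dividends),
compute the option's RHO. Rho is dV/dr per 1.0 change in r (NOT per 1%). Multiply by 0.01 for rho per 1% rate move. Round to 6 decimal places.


Answer: Rho = -2.705603

Derivation:
d1 = 0.4791825618; d2 = 0.2091825618
phi(d1) = 0.3556719375; exp(-qT) = 1.0000000000; exp(-rT) = 0.9997500312
N(-d2) = 0.4171528625
Rho = -K*T*exp(-rT)*N(-d2) = -25.9500 * 0.2500 * 0.9997500312 * 0.4171528625 = -2.705603


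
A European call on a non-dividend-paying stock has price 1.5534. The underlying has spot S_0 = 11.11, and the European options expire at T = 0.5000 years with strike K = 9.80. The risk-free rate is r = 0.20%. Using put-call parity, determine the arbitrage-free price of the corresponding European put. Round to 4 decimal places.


Answer: Put price = 0.2336

Derivation:
Put-call parity: C - P = S_0 * exp(-qT) - K * exp(-rT).
S_0 * exp(-qT) = 11.1100 * 1.00000000 = 11.11000000
K * exp(-rT) = 9.8000 * 0.99900050 = 9.79020490
P = C - S*exp(-qT) + K*exp(-rT)
P = 1.5534 - 11.11000000 + 9.79020490 = 0.2336


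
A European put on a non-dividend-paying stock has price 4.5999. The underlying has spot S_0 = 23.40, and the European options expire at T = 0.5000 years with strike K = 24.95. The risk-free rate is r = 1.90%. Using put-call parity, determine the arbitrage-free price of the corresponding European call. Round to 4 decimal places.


Put-call parity: C - P = S_0 * exp(-qT) - K * exp(-rT).
S_0 * exp(-qT) = 23.4000 * 1.00000000 = 23.40000000
K * exp(-rT) = 24.9500 * 0.99054498 = 24.71409731
C = P + S*exp(-qT) - K*exp(-rT)
C = 4.5999 + 23.40000000 - 24.71409731 = 3.2858

Answer: Call price = 3.2858


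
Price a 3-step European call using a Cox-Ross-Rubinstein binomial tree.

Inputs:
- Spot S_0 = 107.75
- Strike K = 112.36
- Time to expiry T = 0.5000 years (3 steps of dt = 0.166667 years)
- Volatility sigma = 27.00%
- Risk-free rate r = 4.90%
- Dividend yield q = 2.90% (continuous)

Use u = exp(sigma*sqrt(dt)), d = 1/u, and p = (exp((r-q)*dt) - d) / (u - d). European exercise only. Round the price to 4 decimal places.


dt = T/N = 0.166667
u = exp(sigma*sqrt(dt)) = 1.116532; d = 1/u = 0.895631
p = (exp((r-q)*dt) - d) / (u - d) = 0.487586
Discount per step: exp(-r*dt) = 0.991867
Stock lattice S(k, i) with i counting down-moves:
  k=0: S(0,0) = 107.7500
  k=1: S(1,0) = 120.3063; S(1,1) = 96.5042
  k=2: S(2,0) = 134.3257; S(2,1) = 107.7500; S(2,2) = 86.4321
  k=3: S(3,0) = 149.9789; S(3,1) = 120.3063; S(3,2) = 96.5042; S(3,3) = 77.4113
Terminal payoffs V(N, i) = max(S_T - K, 0):
  V(3,0) = 37.618934; V(3,1) = 7.946273; V(3,2) = 0.000000; V(3,3) = 0.000000
Backward induction: V(k, i) = exp(-r*dt) * [p * V(k+1, i) + (1-p) * V(k+1, i+1)].
  V(2,0) = exp(-r*dt) * [p*37.618934 + (1-p)*7.946273] = 22.231943
  V(2,1) = exp(-r*dt) * [p*7.946273 + (1-p)*0.000000] = 3.842979
  V(2,2) = exp(-r*dt) * [p*0.000000 + (1-p)*0.000000] = 0.000000
  V(1,0) = exp(-r*dt) * [p*22.231943 + (1-p)*3.842979] = 12.704999
  V(1,1) = exp(-r*dt) * [p*3.842979 + (1-p)*0.000000] = 1.858543
  V(0,0) = exp(-r*dt) * [p*12.704999 + (1-p)*1.858543] = 7.088992

Answer: Price = V(0,0) = 7.0890


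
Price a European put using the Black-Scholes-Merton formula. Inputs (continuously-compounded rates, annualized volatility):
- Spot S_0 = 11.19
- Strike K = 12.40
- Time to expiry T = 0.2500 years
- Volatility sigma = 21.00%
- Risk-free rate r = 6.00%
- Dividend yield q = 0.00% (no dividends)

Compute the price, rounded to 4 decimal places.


Answer: Price = 1.1640

Derivation:
d1 = (ln(S/K) + (r - q + 0.5*sigma^2) * T) / (sigma * sqrt(T)) = -0.78250905
d2 = d1 - sigma * sqrt(T) = -0.88750905
exp(-rT) = 0.98511194; exp(-qT) = 1.00000000
P = K * exp(-rT) * N(-d2) - S_0 * exp(-qT) * N(-d1)
N(-d1) = 0.78304227; N(-d2) = 0.81259755
P = 12.4000 * 0.98511194 * 0.81259755 - 11.1900 * 1.00000000 * 0.78304227 = 1.1640


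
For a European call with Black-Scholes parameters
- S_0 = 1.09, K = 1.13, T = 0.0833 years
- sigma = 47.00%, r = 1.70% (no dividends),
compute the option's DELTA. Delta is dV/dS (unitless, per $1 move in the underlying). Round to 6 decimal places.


Answer: Delta = 0.425666

Derivation:
d1 = -0.1874184937; d2 = -0.3230686688
phi(d1) = 0.3919968876; exp(-qT) = 1.0000000000; exp(-rT) = 0.9985849022
N(d1) = 0.4256662618
Delta = exp(-qT) * N(d1) = 1.0000000000 * 0.4256662618 = 0.425666


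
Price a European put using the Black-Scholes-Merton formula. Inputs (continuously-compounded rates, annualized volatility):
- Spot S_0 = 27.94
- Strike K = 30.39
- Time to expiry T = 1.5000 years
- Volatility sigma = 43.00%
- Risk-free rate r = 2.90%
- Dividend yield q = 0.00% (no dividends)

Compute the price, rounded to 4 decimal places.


Answer: Price = 6.5185

Derivation:
d1 = (ln(S/K) + (r - q + 0.5*sigma^2) * T) / (sigma * sqrt(T)) = 0.18631455
d2 = d1 - sigma * sqrt(T) = -0.34032575
exp(-rT) = 0.95743255; exp(-qT) = 1.00000000
P = K * exp(-rT) * N(-d2) - S_0 * exp(-qT) * N(-d1)
N(-d1) = 0.42609905; N(-d2) = 0.63319439
P = 30.3900 * 0.95743255 * 0.63319439 - 27.9400 * 1.00000000 * 0.42609905 = 6.5185


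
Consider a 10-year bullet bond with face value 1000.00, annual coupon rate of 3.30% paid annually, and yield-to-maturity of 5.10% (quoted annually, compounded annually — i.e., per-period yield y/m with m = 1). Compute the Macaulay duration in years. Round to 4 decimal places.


Coupon per period c = face * coupon_rate / m = 33.000000
Periods per year m = 1; per-period yield y/m = 0.051000
Number of cashflows N = 10
Cashflows (t years, CF_t, discount factor 1/(1+y/m)^(m*t), PV):
  t = 1.0000: CF_t = 33.000000, DF = 0.951475, PV = 31.398668
  t = 2.0000: CF_t = 33.000000, DF = 0.905304, PV = 29.875041
  t = 3.0000: CF_t = 33.000000, DF = 0.861374, PV = 28.425348
  t = 4.0000: CF_t = 33.000000, DF = 0.819576, PV = 27.046002
  t = 5.0000: CF_t = 33.000000, DF = 0.779806, PV = 25.733589
  t = 6.0000: CF_t = 33.000000, DF = 0.741965, PV = 24.484861
  t = 7.0000: CF_t = 33.000000, DF = 0.705961, PV = 23.296728
  t = 8.0000: CF_t = 33.000000, DF = 0.671705, PV = 22.166249
  t = 9.0000: CF_t = 33.000000, DF = 0.639110, PV = 21.090627
  t = 10.0000: CF_t = 1033.000000, DF = 0.608097, PV = 628.164170
Price P = sum_t PV_t = 861.681284
Macaulay numerator sum_t t * PV_t:
  t * PV_t at t = 1.0000: 31.398668
  t * PV_t at t = 2.0000: 59.750082
  t * PV_t at t = 3.0000: 85.276044
  t * PV_t at t = 4.0000: 108.184008
  t * PV_t at t = 5.0000: 128.667945
  t * PV_t at t = 6.0000: 146.909166
  t * PV_t at t = 7.0000: 163.077095
  t * PV_t at t = 8.0000: 177.329994
  t * PV_t at t = 9.0000: 189.815645
  t * PV_t at t = 10.0000: 6281.641704
Macaulay duration D = (sum_t t * PV_t) / P = 7372.050351 / 861.681284 = 8.555426

Answer: Macaulay duration = 8.5554 years


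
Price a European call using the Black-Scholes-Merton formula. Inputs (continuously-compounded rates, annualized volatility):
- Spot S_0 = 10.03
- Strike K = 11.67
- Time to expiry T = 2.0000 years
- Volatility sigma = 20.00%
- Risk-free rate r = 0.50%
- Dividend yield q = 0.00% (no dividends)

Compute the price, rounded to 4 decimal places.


d1 = (ln(S/K) + (r - q + 0.5*sigma^2) * T) / (sigma * sqrt(T)) = -0.35864754
d2 = d1 - sigma * sqrt(T) = -0.64149026
exp(-rT) = 0.99004983; exp(-qT) = 1.00000000
C = S_0 * exp(-qT) * N(d1) - K * exp(-rT) * N(d2)
N(d1) = 0.35992939; N(d2) = 0.26060210
C = 10.0300 * 1.00000000 * 0.35992939 - 11.6700 * 0.99004983 * 0.26060210 = 0.5991

Answer: Price = 0.5991


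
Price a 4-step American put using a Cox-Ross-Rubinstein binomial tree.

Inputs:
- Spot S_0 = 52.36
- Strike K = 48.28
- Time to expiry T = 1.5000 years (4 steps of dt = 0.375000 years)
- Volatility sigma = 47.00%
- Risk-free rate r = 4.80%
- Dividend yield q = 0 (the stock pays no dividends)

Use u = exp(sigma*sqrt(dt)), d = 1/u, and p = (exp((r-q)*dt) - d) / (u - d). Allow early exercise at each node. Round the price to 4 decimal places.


dt = T/N = 0.375000
u = exp(sigma*sqrt(dt)) = 1.333511; d = 1/u = 0.749900
p = (exp((r-q)*dt) - d) / (u - d) = 0.459661
Discount per step: exp(-r*dt) = 0.982161
Stock lattice S(k, i) with i counting down-moves:
  k=0: S(0,0) = 52.3600
  k=1: S(1,0) = 69.8226; S(1,1) = 39.2648
  k=2: S(2,0) = 93.1092; S(2,1) = 52.3600; S(2,2) = 29.4447
  k=3: S(3,0) = 124.1621; S(3,1) = 69.8226; S(3,2) = 39.2648; S(3,3) = 22.0806
  k=4: S(4,0) = 165.5715; S(4,1) = 93.1092; S(4,2) = 52.3600; S(4,3) = 29.4447; S(4,4) = 16.5582
Terminal payoffs V(N, i) = max(K - S_T, 0):
  V(4,0) = 0.000000; V(4,1) = 0.000000; V(4,2) = 0.000000; V(4,3) = 18.835332; V(4,4) = 31.721778
Backward induction: V(k, i) = exp(-r*dt) * [p * V(k+1, i) + (1-p) * V(k+1, i+1)]; then take max(V_cont, immediate exercise) for American.
  V(3,0) = exp(-r*dt) * [p*0.000000 + (1-p)*0.000000] = 0.000000; exercise = 0.000000; V(3,0) = max -> 0.000000
  V(3,1) = exp(-r*dt) * [p*0.000000 + (1-p)*0.000000] = 0.000000; exercise = 0.000000; V(3,1) = max -> 0.000000
  V(3,2) = exp(-r*dt) * [p*0.000000 + (1-p)*18.835332] = 9.995916; exercise = 9.015221; V(3,2) = max -> 9.995916
  V(3,3) = exp(-r*dt) * [p*18.835332 + (1-p)*31.721778] = 25.338170; exercise = 26.199435; V(3,3) = max -> 26.199435
  V(2,0) = exp(-r*dt) * [p*0.000000 + (1-p)*0.000000] = 0.000000; exercise = 0.000000; V(2,0) = max -> 0.000000
  V(2,1) = exp(-r*dt) * [p*0.000000 + (1-p)*9.995916] = 5.304835; exercise = 0.000000; V(2,1) = max -> 5.304835
  V(2,2) = exp(-r*dt) * [p*9.995916 + (1-p)*26.199435] = 18.416811; exercise = 18.835332; V(2,2) = max -> 18.835332
  V(1,0) = exp(-r*dt) * [p*0.000000 + (1-p)*5.304835] = 2.815278; exercise = 0.000000; V(1,0) = max -> 2.815278
  V(1,1) = exp(-r*dt) * [p*5.304835 + (1-p)*18.835332] = 12.390841; exercise = 9.015221; V(1,1) = max -> 12.390841
  V(0,0) = exp(-r*dt) * [p*2.815278 + (1-p)*12.390841] = 7.846810; exercise = 0.000000; V(0,0) = max -> 7.846810

Answer: Price = V(0,0) = 7.8468


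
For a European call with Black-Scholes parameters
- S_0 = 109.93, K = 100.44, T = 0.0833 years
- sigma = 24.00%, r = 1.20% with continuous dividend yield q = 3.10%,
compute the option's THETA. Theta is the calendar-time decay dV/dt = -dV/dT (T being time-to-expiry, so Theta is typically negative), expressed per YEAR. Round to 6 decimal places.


Answer: Theta = -5.656137

Derivation:
d1 = 1.3151726019; d2 = 1.2459044274
phi(d1) = 0.1680022310; exp(-qT) = 0.9974210313; exp(-rT) = 0.9990008994
Theta = -S*exp(-qT)*phi(d1)*sigma/(2*sqrt(T)) - r*K*exp(-rT)*N(d2) + q*S*exp(-qT)*N(d1)
N(d1) = 0.9057740496; N(d2) = 0.8936002578; sqrt(T) = 0.2886173938
Term 1 = -109.9300 * 0.9974210313 * 0.1680022310 * 0.2400 / (2 * 0.2886173938) = -7.6589378204
Term 2 = -0.0120 * 100.4400 * 0.9990008994 * 0.8936002578 = -1.0759624489
Term 3 = 0.0310 * 109.9300 * 0.9974210313 * 0.9057740496 = 3.0787634149
Theta = -7.6589378204 + (-1.0759624489) + (3.0787634149) = -5.656137


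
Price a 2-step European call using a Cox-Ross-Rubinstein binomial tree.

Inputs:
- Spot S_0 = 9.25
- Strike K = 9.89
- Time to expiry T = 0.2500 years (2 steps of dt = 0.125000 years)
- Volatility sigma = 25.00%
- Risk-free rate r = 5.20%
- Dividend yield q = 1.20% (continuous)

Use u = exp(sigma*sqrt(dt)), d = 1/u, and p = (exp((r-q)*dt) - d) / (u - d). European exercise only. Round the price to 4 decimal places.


dt = T/N = 0.125000
u = exp(sigma*sqrt(dt)) = 1.092412; d = 1/u = 0.915405
p = (exp((r-q)*dt) - d) / (u - d) = 0.506236
Discount per step: exp(-r*dt) = 0.993521
Stock lattice S(k, i) with i counting down-moves:
  k=0: S(0,0) = 9.2500
  k=1: S(1,0) = 10.1048; S(1,1) = 8.4675
  k=2: S(2,0) = 11.0386; S(2,1) = 9.2500; S(2,2) = 7.7512
Terminal payoffs V(N, i) = max(S_T - K, 0):
  V(2,0) = 1.148622; V(2,1) = 0.000000; V(2,2) = 0.000000
Backward induction: V(k, i) = exp(-r*dt) * [p * V(k+1, i) + (1-p) * V(k+1, i+1)].
  V(1,0) = exp(-r*dt) * [p*1.148622 + (1-p)*0.000000] = 0.577706
  V(1,1) = exp(-r*dt) * [p*0.000000 + (1-p)*0.000000] = 0.000000
  V(0,0) = exp(-r*dt) * [p*0.577706 + (1-p)*0.000000] = 0.290561

Answer: Price = V(0,0) = 0.2906


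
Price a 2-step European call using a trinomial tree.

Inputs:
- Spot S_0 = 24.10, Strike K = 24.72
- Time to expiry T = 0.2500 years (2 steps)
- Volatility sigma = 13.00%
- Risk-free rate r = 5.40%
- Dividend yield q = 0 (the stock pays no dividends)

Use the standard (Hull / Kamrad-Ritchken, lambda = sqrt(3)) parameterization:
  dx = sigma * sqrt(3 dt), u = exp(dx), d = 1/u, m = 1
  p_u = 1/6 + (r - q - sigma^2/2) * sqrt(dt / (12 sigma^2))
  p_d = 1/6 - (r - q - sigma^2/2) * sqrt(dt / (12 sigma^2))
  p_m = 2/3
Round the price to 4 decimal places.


dt = T/N = 0.125000; dx = sigma*sqrt(3*dt) = 0.079608
u = exp(dx) = 1.082863; d = 1/u = 0.923478
p_u = 0.202428, p_m = 0.666667, p_d = 0.130906
Discount per step: exp(-r*dt) = 0.993273
Stock lattice S(k, j) with j the centered position index:
  k=0: S(0,+0) = 24.1000
  k=1: S(1,-1) = 22.2558; S(1,+0) = 24.1000; S(1,+1) = 26.0970
  k=2: S(2,-2) = 20.5528; S(2,-1) = 22.2558; S(2,+0) = 24.1000; S(2,+1) = 26.0970; S(2,+2) = 28.2595
Terminal payoffs V(N, j) = max(S_T - K, 0):
  V(2,-2) = 0.000000; V(2,-1) = 0.000000; V(2,+0) = 0.000000; V(2,+1) = 1.376997; V(2,+2) = 3.539471
Backward induction: V(k, j) = exp(-r*dt) * [p_u * V(k+1, j+1) + p_m * V(k+1, j) + p_d * V(k+1, j-1)]
  V(1,-1) = exp(-r*dt) * [p_u*0.000000 + p_m*0.000000 + p_d*0.000000] = 0.000000
  V(1,+0) = exp(-r*dt) * [p_u*1.376997 + p_m*0.000000 + p_d*0.000000] = 0.276867
  V(1,+1) = exp(-r*dt) * [p_u*3.539471 + p_m*1.376997 + p_d*0.000000] = 1.623489
  V(0,+0) = exp(-r*dt) * [p_u*1.623489 + p_m*0.276867 + p_d*0.000000] = 0.509765

Answer: Price = V(0,0) = 0.5098


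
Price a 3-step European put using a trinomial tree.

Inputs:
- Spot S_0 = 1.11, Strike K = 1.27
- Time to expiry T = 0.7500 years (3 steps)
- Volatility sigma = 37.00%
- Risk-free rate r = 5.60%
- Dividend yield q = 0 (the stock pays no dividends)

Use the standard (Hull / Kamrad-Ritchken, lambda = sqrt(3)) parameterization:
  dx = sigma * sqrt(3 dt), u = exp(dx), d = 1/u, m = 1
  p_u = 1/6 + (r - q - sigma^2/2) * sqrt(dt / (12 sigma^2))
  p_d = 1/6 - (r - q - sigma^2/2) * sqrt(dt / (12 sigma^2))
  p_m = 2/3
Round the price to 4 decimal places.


Answer: Price = V(0,0) = 0.2134

Derivation:
dt = T/N = 0.250000; dx = sigma*sqrt(3*dt) = 0.320429
u = exp(dx) = 1.377719; d = 1/u = 0.725837
p_u = 0.161810, p_m = 0.666667, p_d = 0.171523
Discount per step: exp(-r*dt) = 0.986098
Stock lattice S(k, j) with j the centered position index:
  k=0: S(0,+0) = 1.1100
  k=1: S(1,-1) = 0.8057; S(1,+0) = 1.1100; S(1,+1) = 1.5293
  k=2: S(2,-2) = 0.5848; S(2,-1) = 0.8057; S(2,+0) = 1.1100; S(2,+1) = 1.5293; S(2,+2) = 2.1069
  k=3: S(3,-3) = 0.4245; S(3,-2) = 0.5848; S(3,-1) = 0.8057; S(3,+0) = 1.1100; S(3,+1) = 1.5293; S(3,+2) = 2.1069; S(3,+3) = 2.9027
Terminal payoffs V(N, j) = max(K - S_T, 0):
  V(3,-3) = 0.845536; V(3,-2) = 0.685208; V(3,-1) = 0.464321; V(3,+0) = 0.160000; V(3,+1) = 0.000000; V(3,+2) = 0.000000; V(3,+3) = 0.000000
Backward induction: V(k, j) = exp(-r*dt) * [p_u * V(k+1, j+1) + p_m * V(k+1, j) + p_d * V(k+1, j-1)]
  V(2,-2) = exp(-r*dt) * [p_u*0.464321 + p_m*0.685208 + p_d*0.845536] = 0.667555
  V(2,-1) = exp(-r*dt) * [p_u*0.160000 + p_m*0.464321 + p_d*0.685208] = 0.446669
  V(2,+0) = exp(-r*dt) * [p_u*0.000000 + p_m*0.160000 + p_d*0.464321] = 0.183718
  V(2,+1) = exp(-r*dt) * [p_u*0.000000 + p_m*0.000000 + p_d*0.160000] = 0.027062
  V(2,+2) = exp(-r*dt) * [p_u*0.000000 + p_m*0.000000 + p_d*0.000000] = 0.000000
  V(1,-1) = exp(-r*dt) * [p_u*0.183718 + p_m*0.446669 + p_d*0.667555] = 0.435863
  V(1,+0) = exp(-r*dt) * [p_u*0.027062 + p_m*0.183718 + p_d*0.446669] = 0.200643
  V(1,+1) = exp(-r*dt) * [p_u*0.000000 + p_m*0.027062 + p_d*0.183718] = 0.048865
  V(0,+0) = exp(-r*dt) * [p_u*0.048865 + p_m*0.200643 + p_d*0.435863] = 0.213421


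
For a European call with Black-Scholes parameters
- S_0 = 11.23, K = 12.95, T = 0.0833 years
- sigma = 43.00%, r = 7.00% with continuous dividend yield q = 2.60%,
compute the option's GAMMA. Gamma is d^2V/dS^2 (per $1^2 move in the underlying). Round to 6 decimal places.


d1 = -1.0566877071; d2 = -1.1807931864
phi(d1) = 0.2282684368; exp(-qT) = 0.9978365437; exp(-rT) = 0.9941859673
Gamma = exp(-qT) * phi(d1) / (S * sigma * sqrt(T)) = 0.9978365437 * 0.2282684368 / (11.2300 * 0.4300 * 0.2886173938) = 0.163431

Answer: Gamma = 0.163431


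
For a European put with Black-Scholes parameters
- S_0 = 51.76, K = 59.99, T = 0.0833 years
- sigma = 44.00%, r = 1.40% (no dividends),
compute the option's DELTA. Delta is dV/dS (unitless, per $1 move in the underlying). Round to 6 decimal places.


Answer: Delta = -0.861987

Derivation:
d1 = -1.0892888462; d2 = -1.2162804995
phi(d1) = 0.2204215062; exp(-qT) = 1.0000000000; exp(-rT) = 0.9988344797
N(-d1) = 0.8619867351
Delta = -exp(-qT) * N(-d1) = -1.0000000000 * 0.8619867351 = -0.861987


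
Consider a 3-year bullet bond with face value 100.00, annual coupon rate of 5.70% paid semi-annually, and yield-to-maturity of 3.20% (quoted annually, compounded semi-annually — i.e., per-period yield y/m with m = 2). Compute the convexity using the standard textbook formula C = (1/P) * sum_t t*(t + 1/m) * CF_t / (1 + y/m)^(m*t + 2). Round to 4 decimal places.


Coupon per period c = face * coupon_rate / m = 2.850000
Periods per year m = 2; per-period yield y/m = 0.016000
Number of cashflows N = 6
Cashflows (t years, CF_t, discount factor 1/(1+y/m)^(m*t), PV):
  t = 0.5000: CF_t = 2.850000, DF = 0.984252, PV = 2.805118
  t = 1.0000: CF_t = 2.850000, DF = 0.968752, PV = 2.760943
  t = 1.5000: CF_t = 2.850000, DF = 0.953496, PV = 2.717464
  t = 2.0000: CF_t = 2.850000, DF = 0.938480, PV = 2.674669
  t = 2.5000: CF_t = 2.850000, DF = 0.923701, PV = 2.632548
  t = 3.0000: CF_t = 102.850000, DF = 0.909155, PV = 93.506553
Price P = sum_t PV_t = 107.097295
Convexity numerator sum_t t*(t + 1/m) * CF_t / (1+y/m)^(m*t + 2):
  t = 0.5000: term = 1.358732
  t = 1.0000: term = 4.012003
  t = 1.5000: term = 7.897644
  t = 2.0000: term = 12.955453
  t = 2.5000: term = 19.127146
  t = 3.0000: term = 951.138873
Convexity = (1/P) * sum = 996.489851 / 107.097295 = 9.304529

Answer: Convexity = 9.3045


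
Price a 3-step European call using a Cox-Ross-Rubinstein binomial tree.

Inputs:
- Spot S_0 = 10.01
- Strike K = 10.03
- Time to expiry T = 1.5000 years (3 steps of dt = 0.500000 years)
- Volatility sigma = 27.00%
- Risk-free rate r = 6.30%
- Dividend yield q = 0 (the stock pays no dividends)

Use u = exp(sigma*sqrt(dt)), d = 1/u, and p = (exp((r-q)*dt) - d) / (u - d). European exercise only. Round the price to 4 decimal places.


Answer: Price = V(0,0) = 1.8383

Derivation:
dt = T/N = 0.500000
u = exp(sigma*sqrt(dt)) = 1.210361; d = 1/u = 0.826200
p = (exp((r-q)*dt) - d) / (u - d) = 0.535717
Discount per step: exp(-r*dt) = 0.968991
Stock lattice S(k, i) with i counting down-moves:
  k=0: S(0,0) = 10.0100
  k=1: S(1,0) = 12.1157; S(1,1) = 8.2703
  k=2: S(2,0) = 14.6644; S(2,1) = 10.0100; S(2,2) = 6.8329
  k=3: S(3,0) = 17.7492; S(3,1) = 12.1157; S(3,2) = 8.2703; S(3,3) = 5.6453
Terminal payoffs V(N, i) = max(S_T - K, 0):
  V(3,0) = 7.719211; V(3,1) = 2.085716; V(3,2) = 0.000000; V(3,3) = 0.000000
Backward induction: V(k, i) = exp(-r*dt) * [p * V(k+1, i) + (1-p) * V(k+1, i+1)].
  V(2,0) = exp(-r*dt) * [p*7.719211 + (1-p)*2.085716] = 4.945413
  V(2,1) = exp(-r*dt) * [p*2.085716 + (1-p)*0.000000] = 1.082704
  V(2,2) = exp(-r*dt) * [p*0.000000 + (1-p)*0.000000] = 0.000000
  V(1,0) = exp(-r*dt) * [p*4.945413 + (1-p)*1.082704] = 3.054280
  V(1,1) = exp(-r*dt) * [p*1.082704 + (1-p)*0.000000] = 0.562037
  V(0,0) = exp(-r*dt) * [p*3.054280 + (1-p)*0.562037] = 1.838344


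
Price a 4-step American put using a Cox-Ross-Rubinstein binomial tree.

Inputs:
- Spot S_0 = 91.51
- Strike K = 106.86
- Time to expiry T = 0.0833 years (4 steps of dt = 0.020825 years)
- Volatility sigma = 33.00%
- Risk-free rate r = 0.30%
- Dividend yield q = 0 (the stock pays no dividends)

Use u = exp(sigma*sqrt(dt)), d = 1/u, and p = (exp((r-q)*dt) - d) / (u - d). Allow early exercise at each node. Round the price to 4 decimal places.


dt = T/N = 0.020825
u = exp(sigma*sqrt(dt)) = 1.048774; d = 1/u = 0.953494
p = (exp((r-q)*dt) - d) / (u - d) = 0.488753
Discount per step: exp(-r*dt) = 0.999938
Stock lattice S(k, i) with i counting down-moves:
  k=0: S(0,0) = 91.5100
  k=1: S(1,0) = 95.9733; S(1,1) = 87.2543
  k=2: S(2,0) = 100.6543; S(2,1) = 91.5100; S(2,2) = 83.1964
  k=3: S(3,0) = 105.5636; S(3,1) = 95.9733; S(3,2) = 87.2543; S(3,3) = 79.3273
  k=4: S(4,0) = 110.7124; S(4,1) = 100.6543; S(4,2) = 91.5100; S(4,3) = 83.1964; S(4,4) = 75.6381
Terminal payoffs V(N, i) = max(K - S_T, 0):
  V(4,0) = 0.000000; V(4,1) = 6.205688; V(4,2) = 15.350000; V(4,3) = 23.663564; V(4,4) = 31.221851
Backward induction: V(k, i) = exp(-r*dt) * [p * V(k+1, i) + (1-p) * V(k+1, i+1)]; then take max(V_cont, immediate exercise) for American.
  V(3,0) = exp(-r*dt) * [p*0.000000 + (1-p)*6.205688] = 3.172444; exercise = 1.296374; V(3,0) = max -> 3.172444
  V(3,1) = exp(-r*dt) * [p*6.205688 + (1-p)*15.350000] = 10.880015; exercise = 10.886691; V(3,1) = max -> 10.886691
  V(3,2) = exp(-r*dt) * [p*15.350000 + (1-p)*23.663564] = 19.599064; exercise = 19.605740; V(3,2) = max -> 19.605740
  V(3,3) = exp(-r*dt) * [p*23.663564 + (1-p)*31.221851] = 27.525999; exercise = 27.532675; V(3,3) = max -> 27.532675
  V(2,0) = exp(-r*dt) * [p*3.172444 + (1-p)*10.886691] = 7.115889; exercise = 6.205688; V(2,0) = max -> 7.115889
  V(2,1) = exp(-r*dt) * [p*10.886691 + (1-p)*19.605740] = 15.343324; exercise = 15.350000; V(2,1) = max -> 15.350000
  V(2,2) = exp(-r*dt) * [p*19.605740 + (1-p)*27.532675] = 23.656888; exercise = 23.663564; V(2,2) = max -> 23.663564
  V(1,0) = exp(-r*dt) * [p*7.115889 + (1-p)*15.350000] = 11.324850; exercise = 10.886691; V(1,0) = max -> 11.324850
  V(1,1) = exp(-r*dt) * [p*15.350000 + (1-p)*23.663564] = 19.599064; exercise = 19.605740; V(1,1) = max -> 19.605740
  V(0,0) = exp(-r*dt) * [p*11.324850 + (1-p)*19.605740] = 15.557462; exercise = 15.350000; V(0,0) = max -> 15.557462

Answer: Price = V(0,0) = 15.5575


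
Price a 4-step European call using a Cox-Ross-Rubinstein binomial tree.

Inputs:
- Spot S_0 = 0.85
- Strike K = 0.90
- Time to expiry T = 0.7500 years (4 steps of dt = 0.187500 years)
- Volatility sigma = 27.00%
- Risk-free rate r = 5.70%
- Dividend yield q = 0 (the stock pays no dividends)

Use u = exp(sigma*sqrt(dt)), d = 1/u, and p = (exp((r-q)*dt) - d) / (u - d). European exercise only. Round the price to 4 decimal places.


dt = T/N = 0.187500
u = exp(sigma*sqrt(dt)) = 1.124022; d = 1/u = 0.889662
p = (exp((r-q)*dt) - d) / (u - d) = 0.516652
Discount per step: exp(-r*dt) = 0.989369
Stock lattice S(k, i) with i counting down-moves:
  k=0: S(0,0) = 0.8500
  k=1: S(1,0) = 0.9554; S(1,1) = 0.7562
  k=2: S(2,0) = 1.0739; S(2,1) = 0.8500; S(2,2) = 0.6728
  k=3: S(3,0) = 1.2071; S(3,1) = 0.9554; S(3,2) = 0.7562; S(3,3) = 0.5985
  k=4: S(4,0) = 1.3568; S(4,1) = 1.0739; S(4,2) = 0.8500; S(4,3) = 0.6728; S(4,4) = 0.5325
Terminal payoffs V(N, i) = max(S_T - K, 0):
  V(4,0) = 0.456808; V(4,1) = 0.173912; V(4,2) = 0.000000; V(4,3) = 0.000000; V(4,4) = 0.000000
Backward induction: V(k, i) = exp(-r*dt) * [p * V(k+1, i) + (1-p) * V(k+1, i+1)].
  V(3,0) = exp(-r*dt) * [p*0.456808 + (1-p)*0.173912] = 0.316668
  V(3,1) = exp(-r*dt) * [p*0.173912 + (1-p)*0.000000] = 0.088897
  V(3,2) = exp(-r*dt) * [p*0.000000 + (1-p)*0.000000] = 0.000000
  V(3,3) = exp(-r*dt) * [p*0.000000 + (1-p)*0.000000] = 0.000000
  V(2,0) = exp(-r*dt) * [p*0.316668 + (1-p)*0.088897] = 0.204379
  V(2,1) = exp(-r*dt) * [p*0.088897 + (1-p)*0.000000] = 0.045440
  V(2,2) = exp(-r*dt) * [p*0.000000 + (1-p)*0.000000] = 0.000000
  V(1,0) = exp(-r*dt) * [p*0.204379 + (1-p)*0.045440] = 0.126201
  V(1,1) = exp(-r*dt) * [p*0.045440 + (1-p)*0.000000] = 0.023227
  V(0,0) = exp(-r*dt) * [p*0.126201 + (1-p)*0.023227] = 0.075616

Answer: Price = V(0,0) = 0.0756
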